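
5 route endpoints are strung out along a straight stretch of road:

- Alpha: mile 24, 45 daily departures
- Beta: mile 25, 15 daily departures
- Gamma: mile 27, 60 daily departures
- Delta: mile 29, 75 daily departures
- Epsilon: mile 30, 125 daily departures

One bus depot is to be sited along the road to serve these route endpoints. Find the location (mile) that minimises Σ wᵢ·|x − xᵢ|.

For a sum of weighted absolute distances on a line, the optimum is the weighted median (not the mean). Total weight W = 320; half-weight = 160.
Sort by position and accumulate weight:
  mile 24 (Alpha, w=45) → cum 45
  mile 25 (Beta, w=15) → cum 60
  mile 27 (Gamma, w=60) → cum 120
  mile 29 (Delta, w=75) → cum 195  ≥ 160 → median here
  mile 30 (Epsilon, w=125) → cum 320
Optimal location: mile 29.

x = 29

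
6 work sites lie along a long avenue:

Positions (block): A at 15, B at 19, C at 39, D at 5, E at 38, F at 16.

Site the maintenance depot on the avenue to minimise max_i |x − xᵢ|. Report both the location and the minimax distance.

location 22, max distance 17

The 1-center on a line is the midpoint of the two extreme points: leftmost at 5, rightmost at 39.
Optimal location = (5 + 39)/2 = 22; maximum distance = (39 − 5)/2 = 17.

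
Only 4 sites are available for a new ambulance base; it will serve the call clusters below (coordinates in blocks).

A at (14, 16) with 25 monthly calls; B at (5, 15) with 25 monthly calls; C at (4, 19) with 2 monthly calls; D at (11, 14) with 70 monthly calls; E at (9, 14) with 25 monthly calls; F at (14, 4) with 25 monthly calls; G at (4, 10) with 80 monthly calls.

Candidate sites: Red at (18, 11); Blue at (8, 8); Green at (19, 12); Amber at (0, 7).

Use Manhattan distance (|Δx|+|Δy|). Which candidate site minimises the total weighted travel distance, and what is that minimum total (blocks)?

Total weighted distance at each candidate:
  Red (18, 11): total = 3169
  Blue (8, 8): total = 2165
  Green (19, 12): total = 3379
  Amber (0, 7): total = 3577
Minimum is at Blue with total 2165 blocks.

Blue, total 2165 blocks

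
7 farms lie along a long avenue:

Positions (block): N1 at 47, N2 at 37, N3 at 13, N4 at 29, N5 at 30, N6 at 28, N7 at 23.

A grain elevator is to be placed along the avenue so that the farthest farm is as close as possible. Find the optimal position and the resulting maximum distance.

location 30, max distance 17

The 1-center on a line is the midpoint of the two extreme points: leftmost at 13, rightmost at 47.
Optimal location = (13 + 47)/2 = 30; maximum distance = (47 − 13)/2 = 17.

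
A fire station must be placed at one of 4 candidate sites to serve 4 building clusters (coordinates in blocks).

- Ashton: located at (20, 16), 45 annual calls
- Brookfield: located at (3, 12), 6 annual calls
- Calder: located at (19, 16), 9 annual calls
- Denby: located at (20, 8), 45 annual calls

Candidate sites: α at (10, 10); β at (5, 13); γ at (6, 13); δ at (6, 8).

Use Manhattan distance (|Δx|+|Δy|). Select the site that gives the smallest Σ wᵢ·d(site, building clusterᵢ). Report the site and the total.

α, total 1449 blocks

Total weighted distance at each candidate:
  α (10, 10): total = 1449
  β (5, 13): total = 1881
  γ (6, 13): total = 1788
  δ (6, 8): total = 1851
Minimum is at α with total 1449 blocks.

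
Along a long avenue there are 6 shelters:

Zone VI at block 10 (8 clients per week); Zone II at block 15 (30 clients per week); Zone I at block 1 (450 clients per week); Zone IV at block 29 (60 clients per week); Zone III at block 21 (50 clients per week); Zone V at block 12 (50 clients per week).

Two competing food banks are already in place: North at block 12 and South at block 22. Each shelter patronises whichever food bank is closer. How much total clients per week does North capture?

The indifferent point is the midpoint (12+22)/2 = 17; shelters left of it (closer to North at 12) go to North, those right go to South.
  Zone I at 1 (w=450) → North
  Zone VI at 10 (w=8) → North
  Zone V at 12 (w=50) → North
  Zone II at 15 (w=30) → North
  Zone III at 21 (w=50) → South
  Zone IV at 29 (w=60) → South
North captures 538; South captures 110.

538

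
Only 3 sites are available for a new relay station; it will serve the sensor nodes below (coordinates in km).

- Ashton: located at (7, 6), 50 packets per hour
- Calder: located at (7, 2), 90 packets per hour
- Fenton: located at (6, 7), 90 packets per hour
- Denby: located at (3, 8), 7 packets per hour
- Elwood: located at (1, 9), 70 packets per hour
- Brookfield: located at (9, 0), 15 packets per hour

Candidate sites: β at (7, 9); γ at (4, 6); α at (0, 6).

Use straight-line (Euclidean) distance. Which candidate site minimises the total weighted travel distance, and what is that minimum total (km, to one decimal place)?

γ, total 1231.0 km

Total weighted distance at each candidate:
  β (7, 9): total = 1568.4
  γ (4, 6): total = 1231.0
  α (0, 6): total = 2031.9
Minimum is at γ with total 1231.0 km.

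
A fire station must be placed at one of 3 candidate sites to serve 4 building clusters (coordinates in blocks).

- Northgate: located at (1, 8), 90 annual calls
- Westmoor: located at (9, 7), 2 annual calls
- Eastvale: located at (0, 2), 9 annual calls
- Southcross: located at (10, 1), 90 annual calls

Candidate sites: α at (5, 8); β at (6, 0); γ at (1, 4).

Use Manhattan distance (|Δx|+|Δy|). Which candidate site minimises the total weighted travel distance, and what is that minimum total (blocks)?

γ, total 1489 blocks

Total weighted distance at each candidate:
  α (5, 8): total = 1549
  β (6, 0): total = 1712
  γ (1, 4): total = 1489
Minimum is at γ with total 1489 blocks.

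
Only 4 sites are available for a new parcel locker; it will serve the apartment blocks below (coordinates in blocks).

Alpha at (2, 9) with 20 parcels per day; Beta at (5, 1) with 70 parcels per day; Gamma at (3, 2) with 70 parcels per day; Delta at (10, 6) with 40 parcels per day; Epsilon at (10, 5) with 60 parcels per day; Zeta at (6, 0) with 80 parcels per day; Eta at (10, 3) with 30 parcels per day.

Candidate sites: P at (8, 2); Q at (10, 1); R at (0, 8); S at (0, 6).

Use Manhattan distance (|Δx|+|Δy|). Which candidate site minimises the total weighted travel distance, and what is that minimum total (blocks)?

Total weighted distance at each candidate:
  P (8, 2): total = 1840
  Q (10, 1): total = 2130
  R (0, 8): total = 4360
  S (0, 6): total = 3700
Minimum is at P with total 1840 blocks.

P, total 1840 blocks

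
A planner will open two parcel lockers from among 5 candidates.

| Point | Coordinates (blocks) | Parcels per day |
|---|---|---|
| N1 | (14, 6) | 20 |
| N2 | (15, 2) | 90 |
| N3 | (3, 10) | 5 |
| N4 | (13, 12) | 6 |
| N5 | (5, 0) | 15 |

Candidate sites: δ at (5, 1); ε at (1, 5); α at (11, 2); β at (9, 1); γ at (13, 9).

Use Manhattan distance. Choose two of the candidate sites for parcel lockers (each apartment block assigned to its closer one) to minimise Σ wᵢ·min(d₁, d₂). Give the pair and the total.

Evaluate every pair (each demand assigned to the nearer of the two):
  {α, γ}: total = 633
  {δ, α}: total = 642
  {α, β}: total = 722
  {ε, α}: total = 727
  {β, γ}: total = 858
  {δ, γ}: total = 978
  {δ, β}: total = 990
  {ε, β}: total = 1030
  {ε, γ}: total = 1078
  {δ, ε}: total = 1434
Best pair: {α, γ} with total 633.

{α, γ}, total 633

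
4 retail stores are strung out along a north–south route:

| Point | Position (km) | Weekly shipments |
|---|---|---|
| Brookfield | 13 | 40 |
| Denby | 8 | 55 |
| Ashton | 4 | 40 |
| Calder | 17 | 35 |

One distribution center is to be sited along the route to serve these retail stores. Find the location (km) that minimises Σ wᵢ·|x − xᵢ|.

For a sum of weighted absolute distances on a line, the optimum is the weighted median (not the mean). Total weight W = 170; half-weight = 85.
Sort by position and accumulate weight:
  km 4 (Ashton, w=40) → cum 40
  km 8 (Denby, w=55) → cum 95  ≥ 85 → median here
  km 13 (Brookfield, w=40) → cum 135
  km 17 (Calder, w=35) → cum 170
Optimal location: km 8.

x = 8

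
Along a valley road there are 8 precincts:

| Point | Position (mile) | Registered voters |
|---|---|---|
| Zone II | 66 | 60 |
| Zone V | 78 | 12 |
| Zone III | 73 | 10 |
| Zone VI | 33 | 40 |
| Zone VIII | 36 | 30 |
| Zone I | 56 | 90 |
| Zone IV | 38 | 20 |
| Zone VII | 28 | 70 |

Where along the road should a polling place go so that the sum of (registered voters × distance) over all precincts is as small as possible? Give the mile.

x = 56

For a sum of weighted absolute distances on a line, the optimum is the weighted median (not the mean). Total weight W = 332; half-weight = 166.
Sort by position and accumulate weight:
  mile 28 (Zone VII, w=70) → cum 70
  mile 33 (Zone VI, w=40) → cum 110
  mile 36 (Zone VIII, w=30) → cum 140
  mile 38 (Zone IV, w=20) → cum 160
  mile 56 (Zone I, w=90) → cum 250  ≥ 166 → median here
  mile 66 (Zone II, w=60) → cum 310
  mile 73 (Zone III, w=10) → cum 320
  mile 78 (Zone V, w=12) → cum 332
Optimal location: mile 56.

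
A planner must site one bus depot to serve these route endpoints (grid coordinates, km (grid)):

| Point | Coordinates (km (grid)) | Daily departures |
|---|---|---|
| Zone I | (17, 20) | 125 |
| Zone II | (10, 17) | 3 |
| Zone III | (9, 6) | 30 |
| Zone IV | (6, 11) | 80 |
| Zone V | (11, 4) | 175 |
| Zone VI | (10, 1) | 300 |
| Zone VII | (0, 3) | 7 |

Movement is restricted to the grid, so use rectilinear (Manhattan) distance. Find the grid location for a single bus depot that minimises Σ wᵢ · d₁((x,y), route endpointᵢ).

(10, 4)

Manhattan distance separates: Σwᵢ(|x−xᵢ|+|y−yᵢ|) = Σwᵢ|x−xᵢ| + Σwᵢ|y−yᵢ|, so x and y are optimised independently as 1-D weighted medians.
Total weight W = 720; half = 360.
x-coordinate, sorted with cumulative weight:
  x=0 (Zone VII, w=7) cum 7
  x=6 (Zone IV, w=80) cum 87
  x=9 (Zone III, w=30) cum 117
  x=10 (Zone II, w=3) cum 120
  x=10 (Zone VI, w=300) cum 420  ← median
  x=11 (Zone V, w=175) cum 595
  x=17 (Zone I, w=125) cum 720
⇒ x* = 10
y-coordinate, sorted with cumulative weight:
  y=1 (Zone VI, w=300) cum 300
  y=3 (Zone VII, w=7) cum 307
  y=4 (Zone V, w=175) cum 482  ← median
  y=6 (Zone III, w=30) cum 512
  y=11 (Zone IV, w=80) cum 592
  y=17 (Zone II, w=3) cum 595
  y=20 (Zone I, w=125) cum 720
⇒ y* = 4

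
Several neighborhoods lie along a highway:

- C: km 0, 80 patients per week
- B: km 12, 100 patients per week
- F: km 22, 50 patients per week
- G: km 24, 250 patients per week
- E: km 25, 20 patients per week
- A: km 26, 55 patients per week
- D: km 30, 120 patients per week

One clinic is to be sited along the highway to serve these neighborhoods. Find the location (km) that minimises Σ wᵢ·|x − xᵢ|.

For a sum of weighted absolute distances on a line, the optimum is the weighted median (not the mean). Total weight W = 675; half-weight = 337.5.
Sort by position and accumulate weight:
  km 0 (C, w=80) → cum 80
  km 12 (B, w=100) → cum 180
  km 22 (F, w=50) → cum 230
  km 24 (G, w=250) → cum 480  ≥ 337.5 → median here
  km 25 (E, w=20) → cum 500
  km 26 (A, w=55) → cum 555
  km 30 (D, w=120) → cum 675
Optimal location: km 24.

x = 24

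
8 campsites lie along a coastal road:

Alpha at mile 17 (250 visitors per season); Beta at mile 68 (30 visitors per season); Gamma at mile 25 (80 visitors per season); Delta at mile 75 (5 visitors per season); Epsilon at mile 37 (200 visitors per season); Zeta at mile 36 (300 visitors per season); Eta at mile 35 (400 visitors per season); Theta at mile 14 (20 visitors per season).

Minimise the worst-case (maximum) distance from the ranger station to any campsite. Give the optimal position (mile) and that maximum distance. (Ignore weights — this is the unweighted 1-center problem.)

location 44.5, max distance 30.5

The 1-center on a line is the midpoint of the two extreme points: leftmost at 14, rightmost at 75.
Optimal location = (14 + 75)/2 = 44.5; maximum distance = (75 − 14)/2 = 30.5.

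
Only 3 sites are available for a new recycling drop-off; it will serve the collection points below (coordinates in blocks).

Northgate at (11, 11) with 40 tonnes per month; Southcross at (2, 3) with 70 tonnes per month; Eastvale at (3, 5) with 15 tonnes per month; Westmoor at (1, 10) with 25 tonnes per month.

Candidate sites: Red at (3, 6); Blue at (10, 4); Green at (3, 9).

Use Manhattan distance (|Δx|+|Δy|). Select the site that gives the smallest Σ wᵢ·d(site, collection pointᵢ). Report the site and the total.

Red, total 965 blocks

Total weighted distance at each candidate:
  Red (3, 6): total = 965
  Blue (10, 4): total = 1445
  Green (3, 9): total = 1025
Minimum is at Red with total 965 blocks.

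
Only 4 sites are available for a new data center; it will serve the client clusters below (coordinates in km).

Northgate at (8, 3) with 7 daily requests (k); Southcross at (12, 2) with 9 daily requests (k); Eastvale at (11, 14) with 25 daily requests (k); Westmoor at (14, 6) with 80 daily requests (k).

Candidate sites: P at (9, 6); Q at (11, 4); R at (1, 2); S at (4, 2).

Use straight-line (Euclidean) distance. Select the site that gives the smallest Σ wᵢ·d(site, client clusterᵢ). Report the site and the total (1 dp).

Q, total 580.7 km

Total weighted distance at each candidate:
  P (9, 6): total = 673.3
  Q (11, 4): total = 580.7
  R (1, 2): total = 1627.1
  S (4, 2): total = 1309.8
Minimum is at Q with total 580.7 km.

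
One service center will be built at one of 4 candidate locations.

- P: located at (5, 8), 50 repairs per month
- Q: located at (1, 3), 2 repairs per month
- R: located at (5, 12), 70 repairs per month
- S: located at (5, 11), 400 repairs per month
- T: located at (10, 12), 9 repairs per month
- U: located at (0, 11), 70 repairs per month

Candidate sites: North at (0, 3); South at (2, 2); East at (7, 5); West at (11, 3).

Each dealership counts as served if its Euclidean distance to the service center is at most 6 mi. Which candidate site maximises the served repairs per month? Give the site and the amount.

Coverage radius r = 6 mi; a point is covered iff (Δx)²+(Δy)² ≤ 6² = 36.
  North (0, 3): covers {Q} → 2
  South (2, 2): covers {Q} → 2
  East (7, 5): covers {P} → 50
  West (11, 3): covers {none} → 0
Maximum coverage at East: 50 repairs per month.

East, covering 50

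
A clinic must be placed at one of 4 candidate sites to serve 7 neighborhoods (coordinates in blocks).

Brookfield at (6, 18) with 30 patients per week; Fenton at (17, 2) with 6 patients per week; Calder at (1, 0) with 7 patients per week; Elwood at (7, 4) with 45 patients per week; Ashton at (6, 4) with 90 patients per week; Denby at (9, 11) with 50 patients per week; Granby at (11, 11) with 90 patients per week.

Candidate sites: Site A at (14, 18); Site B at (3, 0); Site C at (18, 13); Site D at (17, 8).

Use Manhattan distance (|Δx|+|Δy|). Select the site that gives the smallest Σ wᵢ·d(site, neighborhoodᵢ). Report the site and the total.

Total weighted distance at each candidate:
  Site A (14, 18): total = 4996
  Site B (3, 0): total = 4290
  Site C (18, 13): total = 4942
  Site D (17, 8): total = 4174
Minimum is at Site D with total 4174 blocks.

Site D, total 4174 blocks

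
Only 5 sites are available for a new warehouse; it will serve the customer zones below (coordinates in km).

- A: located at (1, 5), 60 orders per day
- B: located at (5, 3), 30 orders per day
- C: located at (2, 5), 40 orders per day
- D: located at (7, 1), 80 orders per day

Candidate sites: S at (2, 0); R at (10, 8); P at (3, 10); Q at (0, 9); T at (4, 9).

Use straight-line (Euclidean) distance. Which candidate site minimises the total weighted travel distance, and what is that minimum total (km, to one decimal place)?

S, total 1041.1 km

Total weighted distance at each candidate:
  S (2, 0): total = 1041.1
  R (10, 8): total = 1732.4
  P (3, 10): total = 1533.4
  Q (0, 9): total = 1511.0
  T (4, 9): total = 1344.9
Minimum is at S with total 1041.1 km.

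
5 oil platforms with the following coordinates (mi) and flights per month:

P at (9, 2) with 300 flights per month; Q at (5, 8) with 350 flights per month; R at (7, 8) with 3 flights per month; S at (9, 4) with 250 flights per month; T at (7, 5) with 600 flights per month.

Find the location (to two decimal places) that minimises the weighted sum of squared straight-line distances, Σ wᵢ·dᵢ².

The minimiser of Σwᵢ‖p−pᵢ‖² is the weighted centroid p* = (Σwᵢpᵢ)/(Σwᵢ).
Σwᵢ = 1503.
Σwᵢxᵢ = 300·9 + 350·5 + 3·7 + 250·9 + 600·7 = 10921.
Σwᵢyᵢ = 300·2 + 350·8 + 3·8 + 250·4 + 600·5 = 7424.
x* = 10921/1503 = 7.27, y* = 7424/1503 = 4.94.

(7.27, 4.94)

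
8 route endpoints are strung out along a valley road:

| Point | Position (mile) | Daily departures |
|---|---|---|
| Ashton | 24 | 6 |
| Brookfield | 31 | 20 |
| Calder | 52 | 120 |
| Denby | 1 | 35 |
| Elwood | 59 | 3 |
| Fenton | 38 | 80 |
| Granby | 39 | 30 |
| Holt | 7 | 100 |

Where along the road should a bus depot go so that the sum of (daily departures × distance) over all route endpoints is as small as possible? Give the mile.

x = 38

For a sum of weighted absolute distances on a line, the optimum is the weighted median (not the mean). Total weight W = 394; half-weight = 197.
Sort by position and accumulate weight:
  mile 1 (Denby, w=35) → cum 35
  mile 7 (Holt, w=100) → cum 135
  mile 24 (Ashton, w=6) → cum 141
  mile 31 (Brookfield, w=20) → cum 161
  mile 38 (Fenton, w=80) → cum 241  ≥ 197 → median here
  mile 39 (Granby, w=30) → cum 271
  mile 52 (Calder, w=120) → cum 391
  mile 59 (Elwood, w=3) → cum 394
Optimal location: mile 38.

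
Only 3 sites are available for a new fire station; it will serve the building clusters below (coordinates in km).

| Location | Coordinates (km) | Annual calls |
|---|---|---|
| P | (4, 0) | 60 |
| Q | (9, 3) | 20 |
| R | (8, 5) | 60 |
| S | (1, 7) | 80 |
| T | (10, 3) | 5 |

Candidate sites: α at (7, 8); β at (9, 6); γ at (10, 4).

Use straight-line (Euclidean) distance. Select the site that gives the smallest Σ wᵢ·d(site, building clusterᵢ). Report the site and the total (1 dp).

β, total 1274.3 km

Total weighted distance at each candidate:
  α (7, 8): total = 1325.9
  β (9, 6): total = 1274.3
  γ (10, 4): total = 1359.1
Minimum is at β with total 1274.3 km.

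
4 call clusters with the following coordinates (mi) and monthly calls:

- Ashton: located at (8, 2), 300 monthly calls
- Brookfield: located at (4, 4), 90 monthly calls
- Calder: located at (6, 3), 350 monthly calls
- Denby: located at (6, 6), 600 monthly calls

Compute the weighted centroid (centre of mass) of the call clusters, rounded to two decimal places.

The minimiser of Σwᵢ‖p−pᵢ‖² is the weighted centroid p* = (Σwᵢpᵢ)/(Σwᵢ).
Σwᵢ = 1340.
Σwᵢxᵢ = 300·8 + 90·4 + 350·6 + 600·6 = 8460.
Σwᵢyᵢ = 300·2 + 90·4 + 350·3 + 600·6 = 5610.
x* = 8460/1340 = 6.31, y* = 5610/1340 = 4.19.

(6.31, 4.19)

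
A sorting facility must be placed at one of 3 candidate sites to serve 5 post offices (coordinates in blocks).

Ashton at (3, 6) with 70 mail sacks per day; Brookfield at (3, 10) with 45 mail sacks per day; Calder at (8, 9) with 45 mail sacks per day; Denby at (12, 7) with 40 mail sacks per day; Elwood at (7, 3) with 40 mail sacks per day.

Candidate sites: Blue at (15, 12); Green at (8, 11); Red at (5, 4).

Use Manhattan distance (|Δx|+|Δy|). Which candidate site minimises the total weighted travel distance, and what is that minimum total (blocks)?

Red, total 1520 blocks

Total weighted distance at each candidate:
  Blue (15, 12): total = 3340
  Green (8, 11): total = 1740
  Red (5, 4): total = 1520
Minimum is at Red with total 1520 blocks.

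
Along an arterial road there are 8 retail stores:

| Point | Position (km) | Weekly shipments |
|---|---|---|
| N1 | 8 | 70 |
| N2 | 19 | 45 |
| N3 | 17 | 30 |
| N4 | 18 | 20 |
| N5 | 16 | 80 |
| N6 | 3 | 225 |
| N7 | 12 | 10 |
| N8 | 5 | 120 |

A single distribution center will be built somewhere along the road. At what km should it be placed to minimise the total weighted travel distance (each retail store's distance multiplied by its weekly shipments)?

x = 5

For a sum of weighted absolute distances on a line, the optimum is the weighted median (not the mean). Total weight W = 600; half-weight = 300.
Sort by position and accumulate weight:
  km 3 (N6, w=225) → cum 225
  km 5 (N8, w=120) → cum 345  ≥ 300 → median here
  km 8 (N1, w=70) → cum 415
  km 12 (N7, w=10) → cum 425
  km 16 (N5, w=80) → cum 505
  km 17 (N3, w=30) → cum 535
  km 18 (N4, w=20) → cum 555
  km 19 (N2, w=45) → cum 600
Optimal location: km 5.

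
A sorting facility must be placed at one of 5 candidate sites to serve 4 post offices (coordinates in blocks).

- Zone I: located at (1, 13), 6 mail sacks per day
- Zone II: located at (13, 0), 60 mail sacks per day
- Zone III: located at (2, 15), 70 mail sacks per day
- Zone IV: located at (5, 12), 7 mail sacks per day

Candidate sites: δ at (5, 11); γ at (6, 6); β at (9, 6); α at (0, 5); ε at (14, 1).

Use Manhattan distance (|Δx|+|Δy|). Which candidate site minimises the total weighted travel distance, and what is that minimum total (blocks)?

δ, total 1673 blocks

Total weighted distance at each candidate:
  δ (5, 11): total = 1673
  γ (6, 6): total = 1811
  β (9, 6): total = 1880
  α (0, 5): total = 2058
  ε (14, 1): total = 2230
Minimum is at δ with total 1673 blocks.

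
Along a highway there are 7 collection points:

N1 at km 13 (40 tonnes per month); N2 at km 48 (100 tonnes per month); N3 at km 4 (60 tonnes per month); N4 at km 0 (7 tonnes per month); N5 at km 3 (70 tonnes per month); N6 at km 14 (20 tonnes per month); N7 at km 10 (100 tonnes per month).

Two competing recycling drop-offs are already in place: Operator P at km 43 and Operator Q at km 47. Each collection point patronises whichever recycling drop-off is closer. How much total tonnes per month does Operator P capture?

The indifferent point is the midpoint (43+47)/2 = 45; collection points left of it (closer to Operator P at 43) go to Operator P, those right go to Operator Q.
  N4 at 0 (w=7) → Operator P
  N5 at 3 (w=70) → Operator P
  N3 at 4 (w=60) → Operator P
  N7 at 10 (w=100) → Operator P
  N1 at 13 (w=40) → Operator P
  N6 at 14 (w=20) → Operator P
  N2 at 48 (w=100) → Operator Q
Operator P captures 297; Operator Q captures 100.

297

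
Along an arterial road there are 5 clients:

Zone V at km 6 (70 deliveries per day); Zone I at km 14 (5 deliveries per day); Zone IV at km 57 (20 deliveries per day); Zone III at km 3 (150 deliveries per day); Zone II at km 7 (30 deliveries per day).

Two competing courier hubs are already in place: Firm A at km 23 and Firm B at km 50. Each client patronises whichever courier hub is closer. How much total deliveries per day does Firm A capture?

The indifferent point is the midpoint (23+50)/2 = 36.5; clients left of it (closer to Firm A at 23) go to Firm A, those right go to Firm B.
  Zone III at 3 (w=150) → Firm A
  Zone V at 6 (w=70) → Firm A
  Zone II at 7 (w=30) → Firm A
  Zone I at 14 (w=5) → Firm A
  Zone IV at 57 (w=20) → Firm B
Firm A captures 255; Firm B captures 20.

255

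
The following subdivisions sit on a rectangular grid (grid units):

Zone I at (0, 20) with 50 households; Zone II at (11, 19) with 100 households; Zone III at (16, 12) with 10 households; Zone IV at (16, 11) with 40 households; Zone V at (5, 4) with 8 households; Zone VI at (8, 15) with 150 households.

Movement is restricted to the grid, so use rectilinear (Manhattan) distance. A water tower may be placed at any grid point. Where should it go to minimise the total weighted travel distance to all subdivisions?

(8, 15)

Manhattan distance separates: Σwᵢ(|x−xᵢ|+|y−yᵢ|) = Σwᵢ|x−xᵢ| + Σwᵢ|y−yᵢ|, so x and y are optimised independently as 1-D weighted medians.
Total weight W = 358; half = 179.
x-coordinate, sorted with cumulative weight:
  x=0 (Zone I, w=50) cum 50
  x=5 (Zone V, w=8) cum 58
  x=8 (Zone VI, w=150) cum 208  ← median
  x=11 (Zone II, w=100) cum 308
  x=16 (Zone III, w=10) cum 318
  x=16 (Zone IV, w=40) cum 358
⇒ x* = 8
y-coordinate, sorted with cumulative weight:
  y=4 (Zone V, w=8) cum 8
  y=11 (Zone IV, w=40) cum 48
  y=12 (Zone III, w=10) cum 58
  y=15 (Zone VI, w=150) cum 208  ← median
  y=19 (Zone II, w=100) cum 308
  y=20 (Zone I, w=50) cum 358
⇒ y* = 15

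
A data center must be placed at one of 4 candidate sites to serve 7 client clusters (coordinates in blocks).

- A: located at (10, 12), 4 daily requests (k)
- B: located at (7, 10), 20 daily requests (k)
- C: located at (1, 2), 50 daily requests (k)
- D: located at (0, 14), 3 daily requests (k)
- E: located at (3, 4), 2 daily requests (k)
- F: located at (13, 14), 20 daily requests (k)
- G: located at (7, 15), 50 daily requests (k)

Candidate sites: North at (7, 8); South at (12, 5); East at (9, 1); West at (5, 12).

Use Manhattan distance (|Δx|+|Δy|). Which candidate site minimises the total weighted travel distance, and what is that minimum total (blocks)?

Total weighted distance at each candidate:
  North (7, 8): total = 1313
  South (12, 5): total = 1969
  East (9, 1): total = 1942
  West (5, 12): total = 1291
Minimum is at West with total 1291 blocks.

West, total 1291 blocks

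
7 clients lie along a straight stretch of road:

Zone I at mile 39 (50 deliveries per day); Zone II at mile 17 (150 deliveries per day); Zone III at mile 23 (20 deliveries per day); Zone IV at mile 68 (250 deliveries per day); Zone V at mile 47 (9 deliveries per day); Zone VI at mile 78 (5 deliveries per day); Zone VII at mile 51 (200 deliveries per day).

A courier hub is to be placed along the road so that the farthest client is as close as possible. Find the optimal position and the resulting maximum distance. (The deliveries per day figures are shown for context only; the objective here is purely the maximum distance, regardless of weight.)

The 1-center on a line is the midpoint of the two extreme points: leftmost at 17, rightmost at 78.
Optimal location = (17 + 78)/2 = 47.5; maximum distance = (78 − 17)/2 = 30.5.

location 47.5, max distance 30.5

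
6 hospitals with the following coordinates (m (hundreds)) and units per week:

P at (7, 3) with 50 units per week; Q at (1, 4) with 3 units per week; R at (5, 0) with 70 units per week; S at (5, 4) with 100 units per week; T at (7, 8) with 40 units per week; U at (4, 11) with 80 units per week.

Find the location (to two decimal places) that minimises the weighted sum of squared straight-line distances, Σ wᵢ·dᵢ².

The minimiser of Σwᵢ‖p−pᵢ‖² is the weighted centroid p* = (Σwᵢpᵢ)/(Σwᵢ).
Σwᵢ = 343.
Σwᵢxᵢ = 50·7 + 3·1 + 70·5 + 100·5 + 40·7 + 80·4 = 1803.
Σwᵢyᵢ = 50·3 + 3·4 + 70·0 + 100·4 + 40·8 + 80·11 = 1762.
x* = 1803/343 = 5.26, y* = 1762/343 = 5.14.

(5.26, 5.14)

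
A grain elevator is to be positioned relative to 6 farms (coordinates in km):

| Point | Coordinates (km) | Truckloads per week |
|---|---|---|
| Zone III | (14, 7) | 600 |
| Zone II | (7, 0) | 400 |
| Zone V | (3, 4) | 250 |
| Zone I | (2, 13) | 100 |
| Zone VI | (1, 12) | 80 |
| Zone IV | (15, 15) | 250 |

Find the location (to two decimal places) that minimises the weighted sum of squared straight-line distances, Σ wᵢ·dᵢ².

(9.51, 6.67)

The minimiser of Σwᵢ‖p−pᵢ‖² is the weighted centroid p* = (Σwᵢpᵢ)/(Σwᵢ).
Σwᵢ = 1680.
Σwᵢxᵢ = 600·14 + 400·7 + 250·3 + 100·2 + 80·1 + 250·15 = 15980.
Σwᵢyᵢ = 600·7 + 400·0 + 250·4 + 100·13 + 80·12 + 250·15 = 11210.
x* = 15980/1680 = 9.51, y* = 11210/1680 = 6.67.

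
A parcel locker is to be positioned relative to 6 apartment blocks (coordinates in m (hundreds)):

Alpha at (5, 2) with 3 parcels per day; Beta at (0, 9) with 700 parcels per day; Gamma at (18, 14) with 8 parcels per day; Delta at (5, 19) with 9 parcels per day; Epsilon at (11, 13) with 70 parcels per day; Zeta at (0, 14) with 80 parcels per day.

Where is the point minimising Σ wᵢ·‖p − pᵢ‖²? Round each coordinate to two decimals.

(1.12, 9.91)

The minimiser of Σwᵢ‖p−pᵢ‖² is the weighted centroid p* = (Σwᵢpᵢ)/(Σwᵢ).
Σwᵢ = 870.
Σwᵢxᵢ = 3·5 + 700·0 + 8·18 + 9·5 + 70·11 + 80·0 = 974.
Σwᵢyᵢ = 3·2 + 700·9 + 8·14 + 9·19 + 70·13 + 80·14 = 8619.
x* = 974/870 = 1.12, y* = 8619/870 = 9.91.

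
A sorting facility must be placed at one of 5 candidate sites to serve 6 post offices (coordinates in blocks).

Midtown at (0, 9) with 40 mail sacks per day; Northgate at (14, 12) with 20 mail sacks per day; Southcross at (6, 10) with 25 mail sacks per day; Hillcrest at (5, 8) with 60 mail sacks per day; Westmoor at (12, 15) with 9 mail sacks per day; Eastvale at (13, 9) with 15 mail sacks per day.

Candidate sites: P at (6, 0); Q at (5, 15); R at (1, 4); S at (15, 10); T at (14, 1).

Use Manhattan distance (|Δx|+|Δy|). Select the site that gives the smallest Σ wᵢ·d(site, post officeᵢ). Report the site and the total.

Q, total 1523 blocks

Total weighted distance at each candidate:
  P (6, 0): total = 2219
  Q (5, 15): total = 1523
  R (1, 4): total = 1868
  S (15, 10): total = 1762
  T (14, 1): total = 2764
Minimum is at Q with total 1523 blocks.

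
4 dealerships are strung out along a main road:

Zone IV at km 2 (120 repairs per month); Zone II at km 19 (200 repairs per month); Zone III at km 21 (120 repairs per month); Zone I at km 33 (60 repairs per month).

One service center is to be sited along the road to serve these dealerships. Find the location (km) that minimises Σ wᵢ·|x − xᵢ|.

For a sum of weighted absolute distances on a line, the optimum is the weighted median (not the mean). Total weight W = 500; half-weight = 250.
Sort by position and accumulate weight:
  km 2 (Zone IV, w=120) → cum 120
  km 19 (Zone II, w=200) → cum 320  ≥ 250 → median here
  km 21 (Zone III, w=120) → cum 440
  km 33 (Zone I, w=60) → cum 500
Optimal location: km 19.

x = 19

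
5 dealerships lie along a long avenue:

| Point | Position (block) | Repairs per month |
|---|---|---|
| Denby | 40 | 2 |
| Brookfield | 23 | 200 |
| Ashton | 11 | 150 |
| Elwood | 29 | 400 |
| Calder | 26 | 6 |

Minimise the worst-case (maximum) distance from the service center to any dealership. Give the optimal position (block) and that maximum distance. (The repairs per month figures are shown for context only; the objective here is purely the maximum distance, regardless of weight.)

The 1-center on a line is the midpoint of the two extreme points: leftmost at 11, rightmost at 40.
Optimal location = (11 + 40)/2 = 25.5; maximum distance = (40 − 11)/2 = 14.5.

location 25.5, max distance 14.5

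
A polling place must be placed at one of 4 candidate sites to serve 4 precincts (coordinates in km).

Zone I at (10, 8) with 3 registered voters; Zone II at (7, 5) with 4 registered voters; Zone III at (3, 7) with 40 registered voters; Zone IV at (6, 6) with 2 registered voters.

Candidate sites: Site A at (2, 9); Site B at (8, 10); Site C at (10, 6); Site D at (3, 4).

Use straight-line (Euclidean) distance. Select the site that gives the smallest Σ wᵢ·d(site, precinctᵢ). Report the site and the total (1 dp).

Site A, total 149.2 km

Total weighted distance at each candidate:
  Site A (2, 9): total = 149.2
  Site B (8, 10): total = 271.1
  Site C (10, 6): total = 309.5
  Site D (3, 4): total = 167.9
Minimum is at Site A with total 149.2 km.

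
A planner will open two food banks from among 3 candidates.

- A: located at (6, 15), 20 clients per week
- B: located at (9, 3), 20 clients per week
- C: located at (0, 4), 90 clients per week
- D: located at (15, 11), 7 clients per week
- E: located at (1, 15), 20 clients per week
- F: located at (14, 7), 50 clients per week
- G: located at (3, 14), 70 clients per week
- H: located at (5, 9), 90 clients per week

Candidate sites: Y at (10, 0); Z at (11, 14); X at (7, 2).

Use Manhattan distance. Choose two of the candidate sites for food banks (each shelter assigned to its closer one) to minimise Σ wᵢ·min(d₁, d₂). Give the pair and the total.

Evaluate every pair (each demand assigned to the nearer of the two):
  {Z, X}: total = 3129
  {Y, Z}: total = 3779
  {Y, X}: total = 4122
Best pair: {Z, X} with total 3129.

{Z, X}, total 3129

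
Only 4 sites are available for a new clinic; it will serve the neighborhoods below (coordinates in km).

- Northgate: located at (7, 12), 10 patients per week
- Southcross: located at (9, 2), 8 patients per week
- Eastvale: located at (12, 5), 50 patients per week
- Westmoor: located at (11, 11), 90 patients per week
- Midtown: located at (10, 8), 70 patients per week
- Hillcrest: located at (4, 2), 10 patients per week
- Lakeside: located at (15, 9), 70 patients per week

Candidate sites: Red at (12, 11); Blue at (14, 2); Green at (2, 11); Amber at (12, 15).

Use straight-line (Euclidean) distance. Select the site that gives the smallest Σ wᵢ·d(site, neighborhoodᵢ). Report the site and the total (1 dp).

Total weighted distance at each candidate:
  Red (12, 11): total = 1142.1
  Blue (14, 2): total = 2295.9
  Green (2, 11): total = 3146.3
  Amber (12, 15): total = 2167.9
Minimum is at Red with total 1142.1 km.

Red, total 1142.1 km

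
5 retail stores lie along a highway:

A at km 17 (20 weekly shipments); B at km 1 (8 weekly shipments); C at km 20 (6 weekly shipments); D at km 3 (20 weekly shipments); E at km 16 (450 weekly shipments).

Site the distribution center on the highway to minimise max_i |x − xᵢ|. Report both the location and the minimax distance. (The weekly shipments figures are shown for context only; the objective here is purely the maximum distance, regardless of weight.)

location 10.5, max distance 9.5

The 1-center on a line is the midpoint of the two extreme points: leftmost at 1, rightmost at 20.
Optimal location = (1 + 20)/2 = 10.5; maximum distance = (20 − 1)/2 = 9.5.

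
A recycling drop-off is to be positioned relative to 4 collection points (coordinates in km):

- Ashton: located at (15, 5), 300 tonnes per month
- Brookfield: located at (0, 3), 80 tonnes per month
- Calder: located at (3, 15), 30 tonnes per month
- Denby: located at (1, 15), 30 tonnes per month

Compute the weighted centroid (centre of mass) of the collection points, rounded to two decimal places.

(10.50, 6.00)

The minimiser of Σwᵢ‖p−pᵢ‖² is the weighted centroid p* = (Σwᵢpᵢ)/(Σwᵢ).
Σwᵢ = 440.
Σwᵢxᵢ = 300·15 + 80·0 + 30·3 + 30·1 = 4620.
Σwᵢyᵢ = 300·5 + 80·3 + 30·15 + 30·15 = 2640.
x* = 4620/440 = 10.50, y* = 2640/440 = 6.00.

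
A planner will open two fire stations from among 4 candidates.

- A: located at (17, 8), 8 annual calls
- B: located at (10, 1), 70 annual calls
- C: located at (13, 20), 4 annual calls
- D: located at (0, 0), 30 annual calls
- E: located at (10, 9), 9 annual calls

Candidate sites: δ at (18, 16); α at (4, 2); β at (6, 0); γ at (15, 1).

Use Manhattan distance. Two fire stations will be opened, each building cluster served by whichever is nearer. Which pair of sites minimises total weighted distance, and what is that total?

Evaluate every pair (each demand assigned to the nearer of the two):
  {δ, β}: total = 755
  {α, γ}: total = 803
  {β, γ}: total = 803
  {δ, α}: total = 895
  {α, β}: total = 907
  {δ, γ}: total = 1055
Best pair: {δ, β} with total 755.

{δ, β}, total 755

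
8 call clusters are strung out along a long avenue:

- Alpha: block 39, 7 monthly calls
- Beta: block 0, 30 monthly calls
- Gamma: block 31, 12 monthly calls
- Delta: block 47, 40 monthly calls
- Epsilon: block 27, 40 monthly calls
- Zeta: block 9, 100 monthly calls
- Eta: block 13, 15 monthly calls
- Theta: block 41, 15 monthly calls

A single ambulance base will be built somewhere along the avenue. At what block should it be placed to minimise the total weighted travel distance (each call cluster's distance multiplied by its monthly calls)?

x = 9

For a sum of weighted absolute distances on a line, the optimum is the weighted median (not the mean). Total weight W = 259; half-weight = 129.5.
Sort by position and accumulate weight:
  block 0 (Beta, w=30) → cum 30
  block 9 (Zeta, w=100) → cum 130  ≥ 129.5 → median here
  block 13 (Eta, w=15) → cum 145
  block 27 (Epsilon, w=40) → cum 185
  block 31 (Gamma, w=12) → cum 197
  block 39 (Alpha, w=7) → cum 204
  block 41 (Theta, w=15) → cum 219
  block 47 (Delta, w=40) → cum 259
Optimal location: block 9.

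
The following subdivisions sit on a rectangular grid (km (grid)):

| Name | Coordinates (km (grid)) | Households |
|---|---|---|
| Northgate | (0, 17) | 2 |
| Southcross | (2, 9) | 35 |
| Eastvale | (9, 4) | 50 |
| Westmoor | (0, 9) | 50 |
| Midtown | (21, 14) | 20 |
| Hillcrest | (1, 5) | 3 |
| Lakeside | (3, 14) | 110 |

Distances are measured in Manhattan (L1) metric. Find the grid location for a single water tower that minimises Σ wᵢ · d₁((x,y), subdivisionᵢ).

Manhattan distance separates: Σwᵢ(|x−xᵢ|+|y−yᵢ|) = Σwᵢ|x−xᵢ| + Σwᵢ|y−yᵢ|, so x and y are optimised independently as 1-D weighted medians.
Total weight W = 270; half = 135.
x-coordinate, sorted with cumulative weight:
  x=0 (Northgate, w=2) cum 2
  x=0 (Westmoor, w=50) cum 52
  x=1 (Hillcrest, w=3) cum 55
  x=2 (Southcross, w=35) cum 90
  x=3 (Lakeside, w=110) cum 200  ← median
  x=9 (Eastvale, w=50) cum 250
  x=21 (Midtown, w=20) cum 270
⇒ x* = 3
y-coordinate, sorted with cumulative weight:
  y=4 (Eastvale, w=50) cum 50
  y=5 (Hillcrest, w=3) cum 53
  y=9 (Southcross, w=35) cum 88
  y=9 (Westmoor, w=50) cum 138  ← median
  y=14 (Midtown, w=20) cum 158
  y=14 (Lakeside, w=110) cum 268
  y=17 (Northgate, w=2) cum 270
⇒ y* = 9

(3, 9)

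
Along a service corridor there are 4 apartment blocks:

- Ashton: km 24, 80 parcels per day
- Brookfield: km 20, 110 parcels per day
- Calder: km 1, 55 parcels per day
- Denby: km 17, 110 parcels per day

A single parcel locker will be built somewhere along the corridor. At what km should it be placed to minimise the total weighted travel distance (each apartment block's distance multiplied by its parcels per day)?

x = 20

For a sum of weighted absolute distances on a line, the optimum is the weighted median (not the mean). Total weight W = 355; half-weight = 177.5.
Sort by position and accumulate weight:
  km 1 (Calder, w=55) → cum 55
  km 17 (Denby, w=110) → cum 165
  km 20 (Brookfield, w=110) → cum 275  ≥ 177.5 → median here
  km 24 (Ashton, w=80) → cum 355
Optimal location: km 20.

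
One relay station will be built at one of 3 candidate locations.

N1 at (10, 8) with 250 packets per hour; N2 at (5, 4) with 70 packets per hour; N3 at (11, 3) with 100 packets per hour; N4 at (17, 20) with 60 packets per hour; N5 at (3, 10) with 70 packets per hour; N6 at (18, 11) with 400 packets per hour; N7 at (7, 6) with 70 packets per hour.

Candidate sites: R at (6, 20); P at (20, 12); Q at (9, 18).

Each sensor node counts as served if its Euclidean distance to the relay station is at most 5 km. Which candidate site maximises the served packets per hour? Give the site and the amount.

P, covering 400

Coverage radius r = 5 km; a point is covered iff (Δx)²+(Δy)² ≤ 5² = 25.
  R (6, 20): covers {none} → 0
  P (20, 12): covers {N6} → 400
  Q (9, 18): covers {none} → 0
Maximum coverage at P: 400 packets per hour.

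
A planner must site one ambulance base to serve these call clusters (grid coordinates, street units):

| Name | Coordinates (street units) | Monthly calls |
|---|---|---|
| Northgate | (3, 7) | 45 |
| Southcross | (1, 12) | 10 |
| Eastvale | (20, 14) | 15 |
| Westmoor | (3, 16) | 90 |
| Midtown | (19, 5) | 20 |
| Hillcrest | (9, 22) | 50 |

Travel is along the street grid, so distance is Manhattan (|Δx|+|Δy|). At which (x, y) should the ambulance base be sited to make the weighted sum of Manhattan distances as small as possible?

Manhattan distance separates: Σwᵢ(|x−xᵢ|+|y−yᵢ|) = Σwᵢ|x−xᵢ| + Σwᵢ|y−yᵢ|, so x and y are optimised independently as 1-D weighted medians.
Total weight W = 230; half = 115.
x-coordinate, sorted with cumulative weight:
  x=1 (Southcross, w=10) cum 10
  x=3 (Northgate, w=45) cum 55
  x=3 (Westmoor, w=90) cum 145  ← median
  x=9 (Hillcrest, w=50) cum 195
  x=19 (Midtown, w=20) cum 215
  x=20 (Eastvale, w=15) cum 230
⇒ x* = 3
y-coordinate, sorted with cumulative weight:
  y=5 (Midtown, w=20) cum 20
  y=7 (Northgate, w=45) cum 65
  y=12 (Southcross, w=10) cum 75
  y=14 (Eastvale, w=15) cum 90
  y=16 (Westmoor, w=90) cum 180  ← median
  y=22 (Hillcrest, w=50) cum 230
⇒ y* = 16

(3, 16)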